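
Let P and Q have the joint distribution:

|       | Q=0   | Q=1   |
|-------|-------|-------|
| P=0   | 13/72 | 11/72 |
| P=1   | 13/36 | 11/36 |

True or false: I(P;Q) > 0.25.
Marginal P(P) (row sums):
  P(P=0) = 13/72 + 11/72 = 1/3
  P(P=1) = 13/36 + 11/36 = 2/3
Marginal P(Q) (column sums):
  P(Q=0) = 13/72 + 13/36 = 13/24
  P(Q=1) = 11/72 + 11/36 = 11/24

H(P) = -[(1/3)·log₂(1/3) + (2/3)·log₂(2/3)]
  = 0.5283 + 0.3900
  = 0.9183 bits
H(Q) = -[(13/24)·log₂(13/24) + (11/24)·log₂(11/24)]
  = 0.4791 + 0.5159
  = 0.9950 bits
H(P,Q) = -[(13/72)·log₂(13/72) + (11/72)·log₂(11/72) + (13/36)·log₂(13/36) + (11/36)·log₂(11/36)]
  = 0.4459 + 0.4141 + 0.5306 + 0.5227
  = 1.9133 bits

I(P;Q) = H(P) + H(Q) - H(P,Q)
  = 0.9183 + 0.9950 - 1.9133
  = 0.0000 bits

False. I(P;Q) = 0.0000 bits, which is ≤ 0.25 bits.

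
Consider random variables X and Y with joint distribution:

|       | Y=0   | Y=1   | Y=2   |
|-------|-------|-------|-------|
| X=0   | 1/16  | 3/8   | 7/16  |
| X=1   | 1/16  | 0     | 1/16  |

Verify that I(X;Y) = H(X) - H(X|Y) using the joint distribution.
Left side, from I(X;Y) = H(X) + H(Y) - H(X,Y):
Marginal P(X) (row sums):
  P(X=0) = 1/16 + 3/8 + 7/16 = 7/8
  P(X=1) = 1/16 + 0 + 1/16 = 1/8
Marginal P(Y) (column sums):
  P(Y=0) = 1/16 + 1/16 = 1/8
  P(Y=1) = 3/8 + 0 = 3/8
  P(Y=2) = 7/16 + 1/16 = 1/2

H(X) = -[(7/8)·log₂(7/8) + (1/8)·log₂(1/8)]
  = 0.1686 + 0.3750
  = 0.5436 bits
H(Y) = -[(1/8)·log₂(1/8) + (3/8)·log₂(3/8) + (1/2)·log₂(1/2)]
  = 0.3750 + 0.5306 + 0.5000
  = 1.4056 bits
H(X,Y) = -[(1/16)·log₂(1/16) + (3/8)·log₂(3/8) + (7/16)·log₂(7/16) + (1/16)·log₂(1/16) + (1/16)·log₂(1/16)]
  = 0.2500 + 0.5306 + 0.5218 + 0.2500 + 0.2500
  = 1.8024 bits

I(X;Y) = H(X) + H(Y) - H(X,Y)
  = 0.5436 + 1.4056 - 1.8024
  = 0.1468 bits

Right side, with H(X|Y) computed directly from the conditional probabilities:
H(X|Y) = -Σ P(X,Y)·log₂ P(X|Y), where P(X|Y) = P(X,Y) / P(Y)
  (cells with P(X,Y) = 0 contribute 0)
  (X=0,Y=0): P(X|Y) = (1/16)/(1/8) = 1/2;  -(1/16)·log₂(1/2) = 0.0625
  (X=0,Y=1): P(X|Y) = (3/8)/(3/8) = 1;  -(3/8)·log₂(1) = 0.0000
  (X=0,Y=2): P(X|Y) = (7/16)/(1/2) = 7/8;  -(7/16)·log₂(7/8) = 0.0843
  (X=1,Y=0): P(X|Y) = (1/16)/(1/8) = 1/2;  -(1/16)·log₂(1/2) = 0.0625
  (X=1,Y=2): P(X|Y) = (1/16)/(1/2) = 1/8;  -(1/16)·log₂(1/8) = 0.1875
H(X|Y) = 0.0625 + 0.0000 + 0.0843 + 0.0625 + 0.1875
  = 0.3968 bits
H(X) - H(X|Y) = 0.5436 - 0.3968 = 0.1468 bits

Both sides equal 0.1468 bits, so I(X;Y) = H(X) - H(X|Y) ✓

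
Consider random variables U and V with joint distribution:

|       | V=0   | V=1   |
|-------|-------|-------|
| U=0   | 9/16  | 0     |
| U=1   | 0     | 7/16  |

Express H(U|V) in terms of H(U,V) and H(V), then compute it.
H(U|V) = H(U,V) - H(V)

Marginal P(V) (column sums):
  P(V=0) = 9/16 + 0 = 9/16
  P(V=1) = 0 + 7/16 = 7/16

H(U,V) = -[(9/16)·log₂(9/16) + (7/16)·log₂(7/16)]
  = 0.4669 + 0.5218
  = 0.9887 bits
H(V) = -[(9/16)·log₂(9/16) + (7/16)·log₂(7/16)]
  = 0.4669 + 0.5218
  = 0.9887 bits

H(U|V) = 0.9887 - 0.9887 = 0.0000 bits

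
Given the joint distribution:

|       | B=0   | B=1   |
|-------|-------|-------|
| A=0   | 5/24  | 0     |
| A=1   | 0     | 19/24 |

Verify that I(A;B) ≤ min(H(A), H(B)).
Marginal P(A) (row sums):
  P(A=0) = 5/24 + 0 = 5/24
  P(A=1) = 0 + 19/24 = 19/24
Marginal P(B) (column sums):
  P(B=0) = 5/24 + 0 = 5/24
  P(B=1) = 0 + 19/24 = 19/24

H(A) = -[(5/24)·log₂(5/24) + (19/24)·log₂(19/24)]
  = 0.4715 + 0.2668
  = 0.7383 bits
H(B) = -[(5/24)·log₂(5/24) + (19/24)·log₂(19/24)]
  = 0.4715 + 0.2668
  = 0.7383 bits
H(A,B) = -[(5/24)·log₂(5/24) + (19/24)·log₂(19/24)]
  = 0.4715 + 0.2668
  = 0.7383 bits

I(A;B) = H(A) + H(B) - H(A,B)
  = 0.7383 + 0.7383 - 0.7383
  = 0.7383 bits

min(H(A), H(B)) = min(0.7383, 0.7383) = 0.7383 bits
Since 0.7383 ≤ 0.7383, the bound is satisfied ✓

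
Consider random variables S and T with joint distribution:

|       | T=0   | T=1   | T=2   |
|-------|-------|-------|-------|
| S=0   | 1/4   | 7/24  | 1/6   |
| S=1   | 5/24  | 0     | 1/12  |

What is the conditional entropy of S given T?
Marginal P(T) (column sums):
  P(T=0) = 1/4 + 5/24 = 11/24
  P(T=1) = 7/24 + 0 = 7/24
  P(T=2) = 1/6 + 1/12 = 1/4

H(S|T) = -Σ P(S,T)·log₂ P(S|T), where P(S|T) = P(S,T) / P(T)
  (cells with P(S,T) = 0 contribute 0)
  (S=0,T=0): P(S|T) = (1/4)/(11/24) = 6/11;  -(1/4)·log₂(6/11) = 0.2186
  (S=0,T=1): P(S|T) = (7/24)/(7/24) = 1;  -(7/24)·log₂(1) = 0.0000
  (S=0,T=2): P(S|T) = (1/6)/(1/4) = 2/3;  -(1/6)·log₂(2/3) = 0.0975
  (S=1,T=0): P(S|T) = (5/24)/(11/24) = 5/11;  -(5/24)·log₂(5/11) = 0.2370
  (S=1,T=2): P(S|T) = (1/12)/(1/4) = 1/3;  -(1/12)·log₂(1/3) = 0.1321
H(S|T) = 0.2186 + 0.0000 + 0.0975 + 0.2370 + 0.1321
  = 0.6852 bits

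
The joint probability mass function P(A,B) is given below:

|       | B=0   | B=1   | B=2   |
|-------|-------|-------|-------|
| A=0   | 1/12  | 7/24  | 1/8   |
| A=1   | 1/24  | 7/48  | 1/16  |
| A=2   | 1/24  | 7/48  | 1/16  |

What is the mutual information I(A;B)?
Marginal P(A) (row sums):
  P(A=0) = 1/12 + 7/24 + 1/8 = 1/2
  P(A=1) = 1/24 + 7/48 + 1/16 = 1/4
  P(A=2) = 1/24 + 7/48 + 1/16 = 1/4
Marginal P(B) (column sums):
  P(B=0) = 1/12 + 1/24 + 1/24 = 1/6
  P(B=1) = 7/24 + 7/48 + 7/48 = 7/12
  P(B=2) = 1/8 + 1/16 + 1/16 = 1/4

H(A) = -[(1/2)·log₂(1/2) + (1/4)·log₂(1/4) + (1/4)·log₂(1/4)]
  = 0.5000 + 0.5000 + 0.5000
  = 1.5000 bits
H(B) = -[(1/6)·log₂(1/6) + (7/12)·log₂(7/12) + (1/4)·log₂(1/4)]
  = 0.4308 + 0.4536 + 0.5000
  = 1.3844 bits
H(A,B) = -[(1/12)·log₂(1/12) + (7/24)·log₂(7/24) + (1/8)·log₂(1/8) + (1/24)·log₂(1/24) + (7/48)·log₂(7/48) + (1/16)·log₂(1/16) + (1/24)·log₂(1/24) + (7/48)·log₂(7/48) + (1/16)·log₂(1/16)]
  = 0.2987 + 0.5185 + 0.3750 + 0.1910 + 0.4051 + 0.2500 + 0.1910 + 0.4051 + 0.2500
  = 2.8844 bits

I(A;B) = H(A) + H(B) - H(A,B)
  = 1.5000 + 1.3844 - 2.8844
  = 0.0000 bits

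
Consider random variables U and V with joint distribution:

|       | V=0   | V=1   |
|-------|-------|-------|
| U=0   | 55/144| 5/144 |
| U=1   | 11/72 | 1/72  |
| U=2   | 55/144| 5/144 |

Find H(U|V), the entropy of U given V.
Marginal P(V) (column sums):
  P(V=0) = 55/144 + 11/72 + 55/144 = 11/12
  P(V=1) = 5/144 + 1/72 + 5/144 = 1/12

H(U|V) = -Σ P(U,V)·log₂ P(U|V), where P(U|V) = P(U,V) / P(V)
  (U=0,V=0): P(U|V) = (55/144)/(11/12) = 5/12;  -(55/144)·log₂(5/12) = 0.4824
  (U=0,V=1): P(U|V) = (5/144)/(1/12) = 5/12;  -(5/144)·log₂(5/12) = 0.0439
  (U=1,V=0): P(U|V) = (11/72)/(11/12) = 1/6;  -(11/72)·log₂(1/6) = 0.3949
  (U=1,V=1): P(U|V) = (1/72)/(1/12) = 1/6;  -(1/72)·log₂(1/6) = 0.0359
  (U=2,V=0): P(U|V) = (55/144)/(11/12) = 5/12;  -(55/144)·log₂(5/12) = 0.4824
  (U=2,V=1): P(U|V) = (5/144)/(1/12) = 5/12;  -(5/144)·log₂(5/12) = 0.0439
H(U|V) = 0.4824 + 0.0439 + 0.3949 + 0.0359 + 0.4824 + 0.0439
  = 1.4834 bits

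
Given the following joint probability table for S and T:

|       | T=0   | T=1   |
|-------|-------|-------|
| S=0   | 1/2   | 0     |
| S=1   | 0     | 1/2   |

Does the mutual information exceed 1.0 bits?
Marginal P(S) (row sums):
  P(S=0) = 1/2 + 0 = 1/2
  P(S=1) = 0 + 1/2 = 1/2
Marginal P(T) (column sums):
  P(T=0) = 1/2 + 0 = 1/2
  P(T=1) = 0 + 1/2 = 1/2

H(S) = -[(1/2)·log₂(1/2) + (1/2)·log₂(1/2)]
  = 0.5000 + 0.5000
  = 1.0000 bits
H(T) = -[(1/2)·log₂(1/2) + (1/2)·log₂(1/2)]
  = 0.5000 + 0.5000
  = 1.0000 bits
H(S,T) = -[(1/2)·log₂(1/2) + (1/2)·log₂(1/2)]
  = 0.5000 + 0.5000
  = 1.0000 bits

I(S;T) = H(S) + H(T) - H(S,T)
  = 1.0000 + 1.0000 - 1.0000
  = 1.0000 bits

No. I(S;T) = 1.0000 bits, which is ≤ 1.0 bits.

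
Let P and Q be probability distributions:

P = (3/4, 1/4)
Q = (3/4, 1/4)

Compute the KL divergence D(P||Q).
D(P||Q) = Σ P(i) log₂(P(i)/Q(i))
  i=0: (3/4) × log₂((3/4)/(3/4)) = (3/4) × log₂(1) = 0.0000
  i=1: (1/4) × log₂((1/4)/(1/4)) = (1/4) × log₂(1) = 0.0000
D(P||Q) = 0.0000 + 0.0000
  = 0.0000 bits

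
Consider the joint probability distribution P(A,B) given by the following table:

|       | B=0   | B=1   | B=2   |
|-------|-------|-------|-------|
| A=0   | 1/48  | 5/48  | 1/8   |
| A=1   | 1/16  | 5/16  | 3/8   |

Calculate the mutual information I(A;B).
Marginal P(A) (row sums):
  P(A=0) = 1/48 + 5/48 + 1/8 = 1/4
  P(A=1) = 1/16 + 5/16 + 3/8 = 3/4
Marginal P(B) (column sums):
  P(B=0) = 1/48 + 1/16 = 1/12
  P(B=1) = 5/48 + 5/16 = 5/12
  P(B=2) = 1/8 + 3/8 = 1/2

H(A) = -[(1/4)·log₂(1/4) + (3/4)·log₂(3/4)]
  = 0.5000 + 0.3113
  = 0.8113 bits
H(B) = -[(1/12)·log₂(1/12) + (5/12)·log₂(5/12) + (1/2)·log₂(1/2)]
  = 0.2987 + 0.5263 + 0.5000
  = 1.3250 bits
H(A,B) = -[(1/48)·log₂(1/48) + (5/48)·log₂(5/48) + (1/8)·log₂(1/8) + (1/16)·log₂(1/16) + (5/16)·log₂(5/16) + (3/8)·log₂(3/8)]
  = 0.1164 + 0.3399 + 0.3750 + 0.2500 + 0.5244 + 0.5306
  = 2.1363 bits

I(A;B) = H(A) + H(B) - H(A,B)
  = 0.8113 + 1.3250 - 2.1363
  = 0.0000 bits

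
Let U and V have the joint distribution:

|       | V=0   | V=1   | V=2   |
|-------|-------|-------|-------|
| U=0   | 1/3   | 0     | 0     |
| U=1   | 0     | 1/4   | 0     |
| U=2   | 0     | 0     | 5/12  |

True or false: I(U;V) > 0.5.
Marginal P(U) (row sums):
  P(U=0) = 1/3 + 0 + 0 = 1/3
  P(U=1) = 0 + 1/4 + 0 = 1/4
  P(U=2) = 0 + 0 + 5/12 = 5/12
Marginal P(V) (column sums):
  P(V=0) = 1/3 + 0 + 0 = 1/3
  P(V=1) = 0 + 1/4 + 0 = 1/4
  P(V=2) = 0 + 0 + 5/12 = 5/12

H(U) = -[(1/3)·log₂(1/3) + (1/4)·log₂(1/4) + (5/12)·log₂(5/12)]
  = 0.5283 + 0.5000 + 0.5263
  = 1.5546 bits
H(V) = -[(1/3)·log₂(1/3) + (1/4)·log₂(1/4) + (5/12)·log₂(5/12)]
  = 0.5283 + 0.5000 + 0.5263
  = 1.5546 bits
H(U,V) = -[(1/3)·log₂(1/3) + (1/4)·log₂(1/4) + (5/12)·log₂(5/12)]
  = 0.5283 + 0.5000 + 0.5263
  = 1.5546 bits

I(U;V) = H(U) + H(V) - H(U,V)
  = 1.5546 + 1.5546 - 1.5546
  = 1.5546 bits

True. I(U;V) = 1.5546 bits, which is > 0.5 bits.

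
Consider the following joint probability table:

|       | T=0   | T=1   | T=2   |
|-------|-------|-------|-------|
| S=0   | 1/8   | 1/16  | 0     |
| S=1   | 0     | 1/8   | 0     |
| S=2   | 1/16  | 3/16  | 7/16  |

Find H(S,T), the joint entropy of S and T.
H(S,T) = -Σ P(S,T) log₂ P(S,T), summed over the non-zero cells:
H(S,T) = -[(1/8)·log₂(1/8) + (1/16)·log₂(1/16) + (1/8)·log₂(1/8) + (1/16)·log₂(1/16) + (3/16)·log₂(3/16) + (7/16)·log₂(7/16)]
  = 0.3750 + 0.2500 + 0.3750 + 0.2500 + 0.4528 + 0.5218
  = 2.2246 bits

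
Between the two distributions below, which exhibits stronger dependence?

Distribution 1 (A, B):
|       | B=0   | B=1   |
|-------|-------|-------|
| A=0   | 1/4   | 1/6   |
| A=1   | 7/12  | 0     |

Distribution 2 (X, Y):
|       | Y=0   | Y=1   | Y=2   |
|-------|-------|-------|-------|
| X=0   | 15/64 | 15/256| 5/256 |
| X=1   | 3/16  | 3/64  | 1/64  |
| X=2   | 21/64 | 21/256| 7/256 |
Distribution 1 (A, B):
Marginal P(A) (row sums):
  P(A=0) = 1/4 + 1/6 = 5/12
  P(A=1) = 7/12 + 0 = 7/12
Marginal P(B) (column sums):
  P(B=0) = 1/4 + 7/12 = 5/6
  P(B=1) = 1/6 + 0 = 1/6

H(A) = -[(5/12)·log₂(5/12) + (7/12)·log₂(7/12)]
  = 0.5263 + 0.4536
  = 0.9799 bits
H(B) = -[(5/6)·log₂(5/6) + (1/6)·log₂(1/6)]
  = 0.2192 + 0.4308
  = 0.6500 bits
H(A,B) = -[(1/4)·log₂(1/4) + (1/6)·log₂(1/6) + (7/12)·log₂(7/12)]
  = 0.5000 + 0.4308 + 0.4536
  = 1.3844 bits

I(A;B) = H(A) + H(B) - H(A,B)
  = 0.9799 + 0.6500 - 1.3844
  = 0.2455 bits

Distribution 2 (X, Y):
Marginal P(X) (row sums):
  P(X=0) = 15/64 + 15/256 + 5/256 = 5/16
  P(X=1) = 3/16 + 3/64 + 1/64 = 1/4
  P(X=2) = 21/64 + 21/256 + 7/256 = 7/16
Marginal P(Y) (column sums):
  P(Y=0) = 15/64 + 3/16 + 21/64 = 3/4
  P(Y=1) = 15/256 + 3/64 + 21/256 = 3/16
  P(Y=2) = 5/256 + 1/64 + 7/256 = 1/16

H(X) = -[(5/16)·log₂(5/16) + (1/4)·log₂(1/4) + (7/16)·log₂(7/16)]
  = 0.5244 + 0.5000 + 0.5218
  = 1.5462 bits
H(Y) = -[(3/4)·log₂(3/4) + (3/16)·log₂(3/16) + (1/16)·log₂(1/16)]
  = 0.3113 + 0.4528 + 0.2500
  = 1.0141 bits
H(X,Y) = -[(15/64)·log₂(15/64) + (15/256)·log₂(15/256) + (5/256)·log₂(5/256) + (3/16)·log₂(3/16) + (3/64)·log₂(3/64) + (1/64)·log₂(1/64) + (21/64)·log₂(21/64) + (21/256)·log₂(21/256) + (7/256)·log₂(7/256)]
  = 0.4906 + 0.2398 + 0.1109 + 0.4528 + 0.2070 + 0.0938 + 0.5275 + 0.2959 + 0.1420
  = 2.5603 bits

I(X;Y) = H(X) + H(Y) - H(X,Y)
  = 1.5462 + 1.0141 - 2.5603
  = 0.0000 bits

I(A;B) = 0.2455 bits > I(X;Y) = 0.0000 bits, so (A, B) has the higher mutual information (stronger dependence).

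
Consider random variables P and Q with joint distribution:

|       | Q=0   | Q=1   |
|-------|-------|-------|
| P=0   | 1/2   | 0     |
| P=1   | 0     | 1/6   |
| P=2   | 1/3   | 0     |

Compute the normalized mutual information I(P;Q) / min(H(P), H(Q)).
Marginal P(P) (row sums):
  P(P=0) = 1/2 + 0 = 1/2
  P(P=1) = 0 + 1/6 = 1/6
  P(P=2) = 1/3 + 0 = 1/3
Marginal P(Q) (column sums):
  P(Q=0) = 1/2 + 0 + 1/3 = 5/6
  P(Q=1) = 0 + 1/6 + 0 = 1/6

H(P) = -[(1/2)·log₂(1/2) + (1/6)·log₂(1/6) + (1/3)·log₂(1/3)]
  = 0.5000 + 0.4308 + 0.5283
  = 1.4591 bits
H(Q) = -[(5/6)·log₂(5/6) + (1/6)·log₂(1/6)]
  = 0.2192 + 0.4308
  = 0.6500 bits
H(P,Q) = -[(1/2)·log₂(1/2) + (1/6)·log₂(1/6) + (1/3)·log₂(1/3)]
  = 0.5000 + 0.4308 + 0.5283
  = 1.4591 bits

I(P;Q) = H(P) + H(Q) - H(P,Q)
  = 1.4591 + 0.6500 - 1.4591
  = 0.6500 bits

min(H(P), H(Q)) = min(1.4591, 0.6500) = 0.6500 bits
Normalized MI = 0.6500 / 0.6500 = 1.0000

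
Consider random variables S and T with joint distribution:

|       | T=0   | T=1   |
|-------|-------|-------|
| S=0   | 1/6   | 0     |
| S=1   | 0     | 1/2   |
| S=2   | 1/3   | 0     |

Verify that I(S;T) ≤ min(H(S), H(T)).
Marginal P(S) (row sums):
  P(S=0) = 1/6 + 0 = 1/6
  P(S=1) = 0 + 1/2 = 1/2
  P(S=2) = 1/3 + 0 = 1/3
Marginal P(T) (column sums):
  P(T=0) = 1/6 + 0 + 1/3 = 1/2
  P(T=1) = 0 + 1/2 + 0 = 1/2

H(S) = -[(1/6)·log₂(1/6) + (1/2)·log₂(1/2) + (1/3)·log₂(1/3)]
  = 0.4308 + 0.5000 + 0.5283
  = 1.4591 bits
H(T) = -[(1/2)·log₂(1/2) + (1/2)·log₂(1/2)]
  = 0.5000 + 0.5000
  = 1.0000 bits
H(S,T) = -[(1/6)·log₂(1/6) + (1/2)·log₂(1/2) + (1/3)·log₂(1/3)]
  = 0.4308 + 0.5000 + 0.5283
  = 1.4591 bits

I(S;T) = H(S) + H(T) - H(S,T)
  = 1.4591 + 1.0000 - 1.4591
  = 1.0000 bits

min(H(S), H(T)) = min(1.4591, 1.0000) = 1.0000 bits
Since 1.0000 ≤ 1.0000, the bound is satisfied ✓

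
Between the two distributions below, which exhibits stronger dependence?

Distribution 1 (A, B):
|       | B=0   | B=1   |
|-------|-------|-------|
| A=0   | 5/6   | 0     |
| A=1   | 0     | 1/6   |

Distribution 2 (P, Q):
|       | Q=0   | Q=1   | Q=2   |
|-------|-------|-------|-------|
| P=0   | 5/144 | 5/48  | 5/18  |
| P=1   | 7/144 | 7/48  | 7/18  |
Distribution 1 (A, B):
Marginal P(A) (row sums):
  P(A=0) = 5/6 + 0 = 5/6
  P(A=1) = 0 + 1/6 = 1/6
Marginal P(B) (column sums):
  P(B=0) = 5/6 + 0 = 5/6
  P(B=1) = 0 + 1/6 = 1/6

H(A) = -[(5/6)·log₂(5/6) + (1/6)·log₂(1/6)]
  = 0.2192 + 0.4308
  = 0.6500 bits
H(B) = -[(5/6)·log₂(5/6) + (1/6)·log₂(1/6)]
  = 0.2192 + 0.4308
  = 0.6500 bits
H(A,B) = -[(5/6)·log₂(5/6) + (1/6)·log₂(1/6)]
  = 0.2192 + 0.4308
  = 0.6500 bits

I(A;B) = H(A) + H(B) - H(A,B)
  = 0.6500 + 0.6500 - 0.6500
  = 0.6500 bits

Distribution 2 (P, Q):
Marginal P(P) (row sums):
  P(P=0) = 5/144 + 5/48 + 5/18 = 5/12
  P(P=1) = 7/144 + 7/48 + 7/18 = 7/12
Marginal P(Q) (column sums):
  P(Q=0) = 5/144 + 7/144 = 1/12
  P(Q=1) = 5/48 + 7/48 = 1/4
  P(Q=2) = 5/18 + 7/18 = 2/3

H(P) = -[(5/12)·log₂(5/12) + (7/12)·log₂(7/12)]
  = 0.5263 + 0.4536
  = 0.9799 bits
H(Q) = -[(1/12)·log₂(1/12) + (1/4)·log₂(1/4) + (2/3)·log₂(2/3)]
  = 0.2987 + 0.5000 + 0.3900
  = 1.1887 bits
H(P,Q) = -[(5/144)·log₂(5/144) + (5/48)·log₂(5/48) + (5/18)·log₂(5/18) + (7/144)·log₂(7/144) + (7/48)·log₂(7/48) + (7/18)·log₂(7/18)]
  = 0.1683 + 0.3399 + 0.5133 + 0.2121 + 0.4051 + 0.5299
  = 2.1686 bits

I(P;Q) = H(P) + H(Q) - H(P,Q)
  = 0.9799 + 1.1887 - 2.1686
  = 0.0000 bits

I(A;B) = 0.6500 bits > I(P;Q) = 0.0000 bits, so (A, B) has the higher mutual information (stronger dependence).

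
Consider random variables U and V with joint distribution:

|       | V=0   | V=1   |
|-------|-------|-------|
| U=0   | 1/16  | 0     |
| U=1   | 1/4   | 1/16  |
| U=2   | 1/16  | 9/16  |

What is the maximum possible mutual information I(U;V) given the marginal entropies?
The upper bound on mutual information is I(U;V) ≤ min(H(U), H(V)).

Marginal P(U) (row sums):
  P(U=0) = 1/16 + 0 = 1/16
  P(U=1) = 1/4 + 1/16 = 5/16
  P(U=2) = 1/16 + 9/16 = 5/8
Marginal P(V) (column sums):
  P(V=0) = 1/16 + 1/4 + 1/16 = 3/8
  P(V=1) = 0 + 1/16 + 9/16 = 5/8

H(U) = -[(1/16)·log₂(1/16) + (5/16)·log₂(5/16) + (5/8)·log₂(5/8)]
  = 0.2500 + 0.5244 + 0.4238
  = 1.1982 bits
H(V) = -[(3/8)·log₂(3/8) + (5/8)·log₂(5/8)]
  = 0.5306 + 0.4238
  = 0.9544 bits

Maximum possible I(U;V) = min(1.1982, 0.9544) = 0.9544 bits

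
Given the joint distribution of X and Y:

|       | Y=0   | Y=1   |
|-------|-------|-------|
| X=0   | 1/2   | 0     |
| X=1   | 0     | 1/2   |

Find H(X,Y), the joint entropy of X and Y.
H(X,Y) = -Σ P(X,Y) log₂ P(X,Y), summed over the non-zero cells:
H(X,Y) = -[(1/2)·log₂(1/2) + (1/2)·log₂(1/2)]
  = 0.5000 + 0.5000
  = 1.0000 bits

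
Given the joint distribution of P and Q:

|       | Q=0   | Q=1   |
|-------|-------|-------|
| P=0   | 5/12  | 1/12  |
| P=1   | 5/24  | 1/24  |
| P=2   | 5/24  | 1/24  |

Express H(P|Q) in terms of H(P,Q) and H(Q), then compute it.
H(P|Q) = H(P,Q) - H(Q)

Marginal P(Q) (column sums):
  P(Q=0) = 5/12 + 5/24 + 5/24 = 5/6
  P(Q=1) = 1/12 + 1/24 + 1/24 = 1/6

H(P,Q) = -[(5/12)·log₂(5/12) + (1/12)·log₂(1/12) + (5/24)·log₂(5/24) + (1/24)·log₂(1/24) + (5/24)·log₂(5/24) + (1/24)·log₂(1/24)]
  = 0.5263 + 0.2987 + 0.4715 + 0.1910 + 0.4715 + 0.1910
  = 2.1500 bits
H(Q) = -[(5/6)·log₂(5/6) + (1/6)·log₂(1/6)]
  = 0.2192 + 0.4308
  = 0.6500 bits

H(P|Q) = 2.1500 - 0.6500 = 1.5000 bits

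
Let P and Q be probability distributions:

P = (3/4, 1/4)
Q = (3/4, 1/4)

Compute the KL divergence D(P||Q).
D(P||Q) = Σ P(i) log₂(P(i)/Q(i))
  i=0: (3/4) × log₂((3/4)/(3/4)) = (3/4) × log₂(1) = 0.0000
  i=1: (1/4) × log₂((1/4)/(1/4)) = (1/4) × log₂(1) = 0.0000
D(P||Q) = 0.0000 + 0.0000
  = 0.0000 bits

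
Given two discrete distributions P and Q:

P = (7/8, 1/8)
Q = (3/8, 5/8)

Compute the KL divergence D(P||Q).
D(P||Q) = Σ P(i) log₂(P(i)/Q(i))
  i=0: (7/8) × log₂((7/8)/(3/8)) = (7/8) × log₂(7/3) = 1.0696
  i=1: (1/8) × log₂((1/8)/(5/8)) = (1/8) × log₂(1/5) = -0.2902
D(P||Q) = 1.0696 - 0.2902
  = 0.7794 bits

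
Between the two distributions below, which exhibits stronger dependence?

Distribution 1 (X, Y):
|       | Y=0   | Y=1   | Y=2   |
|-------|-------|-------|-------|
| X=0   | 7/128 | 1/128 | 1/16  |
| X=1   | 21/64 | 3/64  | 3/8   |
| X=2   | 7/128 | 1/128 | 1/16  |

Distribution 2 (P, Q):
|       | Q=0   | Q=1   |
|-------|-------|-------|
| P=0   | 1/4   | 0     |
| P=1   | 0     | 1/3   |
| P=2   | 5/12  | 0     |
Distribution 1 (X, Y):
Marginal P(X) (row sums):
  P(X=0) = 7/128 + 1/128 + 1/16 = 1/8
  P(X=1) = 21/64 + 3/64 + 3/8 = 3/4
  P(X=2) = 7/128 + 1/128 + 1/16 = 1/8
Marginal P(Y) (column sums):
  P(Y=0) = 7/128 + 21/64 + 7/128 = 7/16
  P(Y=1) = 1/128 + 3/64 + 1/128 = 1/16
  P(Y=2) = 1/16 + 3/8 + 1/16 = 1/2

H(X) = -[(1/8)·log₂(1/8) + (3/4)·log₂(3/4) + (1/8)·log₂(1/8)]
  = 0.3750 + 0.3113 + 0.3750
  = 1.0613 bits
H(Y) = -[(7/16)·log₂(7/16) + (1/16)·log₂(1/16) + (1/2)·log₂(1/2)]
  = 0.5218 + 0.2500 + 0.5000
  = 1.2718 bits
H(X,Y) = -[(7/128)·log₂(7/128) + (1/128)·log₂(1/128) + (1/16)·log₂(1/16) + (21/64)·log₂(21/64) + (3/64)·log₂(3/64) + (3/8)·log₂(3/8) + (7/128)·log₂(7/128) + (1/128)·log₂(1/128) + (1/16)·log₂(1/16)]
  = 0.2293 + 0.0547 + 0.2500 + 0.5275 + 0.2070 + 0.5306 + 0.2293 + 0.0547 + 0.2500
  = 2.3331 bits

I(X;Y) = H(X) + H(Y) - H(X,Y)
  = 1.0613 + 1.2718 - 2.3331
  = 0.0000 bits

Distribution 2 (P, Q):
Marginal P(P) (row sums):
  P(P=0) = 1/4 + 0 = 1/4
  P(P=1) = 0 + 1/3 = 1/3
  P(P=2) = 5/12 + 0 = 5/12
Marginal P(Q) (column sums):
  P(Q=0) = 1/4 + 0 + 5/12 = 2/3
  P(Q=1) = 0 + 1/3 + 0 = 1/3

H(P) = -[(1/4)·log₂(1/4) + (1/3)·log₂(1/3) + (5/12)·log₂(5/12)]
  = 0.5000 + 0.5283 + 0.5263
  = 1.5546 bits
H(Q) = -[(2/3)·log₂(2/3) + (1/3)·log₂(1/3)]
  = 0.3900 + 0.5283
  = 0.9183 bits
H(P,Q) = -[(1/4)·log₂(1/4) + (1/3)·log₂(1/3) + (5/12)·log₂(5/12)]
  = 0.5000 + 0.5283 + 0.5263
  = 1.5546 bits

I(P;Q) = H(P) + H(Q) - H(P,Q)
  = 1.5546 + 0.9183 - 1.5546
  = 0.9183 bits

I(P;Q) = 0.9183 bits > I(X;Y) = 0.0000 bits, so (P, Q) has the higher mutual information (stronger dependence).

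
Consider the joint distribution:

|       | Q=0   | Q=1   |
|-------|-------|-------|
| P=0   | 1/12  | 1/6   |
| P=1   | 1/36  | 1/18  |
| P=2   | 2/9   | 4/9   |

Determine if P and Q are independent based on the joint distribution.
Marginal P(P) (row sums):
  P(P=0) = 1/12 + 1/6 = 1/4
  P(P=1) = 1/36 + 1/18 = 1/12
  P(P=2) = 2/9 + 4/9 = 2/3
Marginal P(Q) (column sums):
  P(Q=0) = 1/12 + 1/36 + 2/9 = 1/3
  P(Q=1) = 1/6 + 1/18 + 4/9 = 2/3

P and Q are independent iff P(P=i,Q=j) = P(P=i)·P(Q=j) for every cell.
  P(P=0)·P(Q=0) = 1/4 × 1/3 = 1/12 = P(P=0,Q=0) ✓
  P(P=0)·P(Q=1) = 1/4 × 2/3 = 1/6 = P(P=0,Q=1) ✓
  P(P=1)·P(Q=0) = 1/12 × 1/3 = 1/36 = P(P=1,Q=0) ✓
  P(P=1)·P(Q=1) = 1/12 × 2/3 = 1/18 = P(P=1,Q=1) ✓
  P(P=2)·P(Q=0) = 2/3 × 1/3 = 2/9 = P(P=2,Q=0) ✓
  P(P=2)·P(Q=1) = 2/3 × 2/3 = 4/9 = P(P=2,Q=1) ✓

Yes, P and Q are independent: every cell factors, so I(P;Q) = 0 bits.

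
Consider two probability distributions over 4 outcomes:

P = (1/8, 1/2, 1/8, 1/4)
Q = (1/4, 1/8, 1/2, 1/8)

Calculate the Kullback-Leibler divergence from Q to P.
D(P||Q) = Σ P(i) log₂(P(i)/Q(i))
  i=0: (1/8) × log₂((1/8)/(1/4)) = (1/8) × log₂(1/2) = -0.1250
  i=1: (1/2) × log₂((1/2)/(1/8)) = (1/2) × log₂(4) = 1.0000
  i=2: (1/8) × log₂((1/8)/(1/2)) = (1/8) × log₂(1/4) = -0.2500
  i=3: (1/4) × log₂((1/4)/(1/8)) = (1/4) × log₂(2) = 0.2500
D(P||Q) = -0.1250 + 1.0000 - 0.2500 + 0.2500
  = 0.8750 bits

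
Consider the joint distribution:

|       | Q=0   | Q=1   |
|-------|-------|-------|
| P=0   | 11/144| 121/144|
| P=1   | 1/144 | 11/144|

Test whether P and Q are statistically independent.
Marginal P(P) (row sums):
  P(P=0) = 11/144 + 121/144 = 11/12
  P(P=1) = 1/144 + 11/144 = 1/12
Marginal P(Q) (column sums):
  P(Q=0) = 11/144 + 1/144 = 1/12
  P(Q=1) = 121/144 + 11/144 = 11/12

P and Q are independent iff P(P=i,Q=j) = P(P=i)·P(Q=j) for every cell.
  P(P=0)·P(Q=0) = 11/12 × 1/12 = 11/144 = P(P=0,Q=0) ✓
  P(P=0)·P(Q=1) = 11/12 × 11/12 = 121/144 = P(P=0,Q=1) ✓
  P(P=1)·P(Q=0) = 1/12 × 1/12 = 1/144 = P(P=1,Q=0) ✓
  P(P=1)·P(Q=1) = 1/12 × 11/12 = 11/144 = P(P=1,Q=1) ✓

Yes, P and Q are independent: every cell factors, so I(P;Q) = 0 bits.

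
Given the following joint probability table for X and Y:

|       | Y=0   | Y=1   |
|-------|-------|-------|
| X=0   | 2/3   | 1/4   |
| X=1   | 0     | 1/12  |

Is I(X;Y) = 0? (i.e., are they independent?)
Marginal P(X) (row sums):
  P(X=0) = 2/3 + 1/4 = 11/12
  P(X=1) = 0 + 1/12 = 1/12
Marginal P(Y) (column sums):
  P(Y=0) = 2/3 + 0 = 2/3
  P(Y=1) = 1/4 + 1/12 = 1/3

X and Y are independent iff P(X=i,Y=j) = P(X=i)·P(Y=j) for every cell.
  P(X=0)·P(Y=0) = 11/12 × 2/3 = 11/18, but P(X=0,Y=0) = 2/3 ✗

No, X and Y are not independent. Quantitatively, I(X;Y) > 0:

H(X) = -[(11/12)·log₂(11/12) + (1/12)·log₂(1/12)]
  = 0.1151 + 0.2987
  = 0.4138 bits
H(Y) = -[(2/3)·log₂(2/3) + (1/3)·log₂(1/3)]
  = 0.3900 + 0.5283
  = 0.9183 bits
H(X,Y) = -[(2/3)·log₂(2/3) + (1/4)·log₂(1/4) + (1/12)·log₂(1/12)]
  = 0.3900 + 0.5000 + 0.2987
  = 1.1887 bits
I(X;Y) = H(X) + H(Y) - H(X,Y) = 0.4138 + 0.9183 - 1.1887 = 0.1434 bits > 0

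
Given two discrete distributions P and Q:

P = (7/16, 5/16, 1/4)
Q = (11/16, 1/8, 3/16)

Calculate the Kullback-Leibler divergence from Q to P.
D(P||Q) = Σ P(i) log₂(P(i)/Q(i))
  i=0: (7/16) × log₂((7/16)/(11/16)) = (7/16) × log₂(7/11) = -0.2853
  i=1: (5/16) × log₂((5/16)/(1/8)) = (5/16) × log₂(5/2) = 0.4131
  i=2: (1/4) × log₂((1/4)/(3/16)) = (1/4) × log₂(4/3) = 0.1038
D(P||Q) = -0.2853 + 0.4131 + 0.1038
  = 0.2316 bits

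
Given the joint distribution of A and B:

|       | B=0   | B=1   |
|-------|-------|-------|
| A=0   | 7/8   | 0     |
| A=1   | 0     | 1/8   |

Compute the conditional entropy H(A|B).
Marginal P(B) (column sums):
  P(B=0) = 7/8 + 0 = 7/8
  P(B=1) = 0 + 1/8 = 1/8

H(A|B) = -Σ P(A,B)·log₂ P(A|B), where P(A|B) = P(A,B) / P(B)
  (cells with P(A,B) = 0 contribute 0)
  (A=0,B=0): P(A|B) = (7/8)/(7/8) = 1;  -(7/8)·log₂(1) = 0.0000
  (A=1,B=1): P(A|B) = (1/8)/(1/8) = 1;  -(1/8)·log₂(1) = 0.0000
H(A|B) = 0.0000 + 0.0000
  = 0.0000 bits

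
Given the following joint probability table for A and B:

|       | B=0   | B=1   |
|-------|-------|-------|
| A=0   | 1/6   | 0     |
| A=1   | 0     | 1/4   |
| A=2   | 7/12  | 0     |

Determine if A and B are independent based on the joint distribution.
Marginal P(A) (row sums):
  P(A=0) = 1/6 + 0 = 1/6
  P(A=1) = 0 + 1/4 = 1/4
  P(A=2) = 7/12 + 0 = 7/12
Marginal P(B) (column sums):
  P(B=0) = 1/6 + 0 + 7/12 = 3/4
  P(B=1) = 0 + 1/4 + 0 = 1/4

A and B are independent iff P(A=i,B=j) = P(A=i)·P(B=j) for every cell.
  P(A=0)·P(B=0) = 1/6 × 3/4 = 1/8, but P(A=0,B=0) = 1/6 ✗

No, A and B are not independent. Quantitatively, I(A;B) > 0:

H(A) = -[(1/6)·log₂(1/6) + (1/4)·log₂(1/4) + (7/12)·log₂(7/12)]
  = 0.4308 + 0.5000 + 0.4536
  = 1.3844 bits
H(B) = -[(3/4)·log₂(3/4) + (1/4)·log₂(1/4)]
  = 0.3113 + 0.5000
  = 0.8113 bits
H(A,B) = -[(1/6)·log₂(1/6) + (1/4)·log₂(1/4) + (7/12)·log₂(7/12)]
  = 0.4308 + 0.5000 + 0.4536
  = 1.3844 bits
I(A;B) = H(A) + H(B) - H(A,B) = 1.3844 + 0.8113 - 1.3844 = 0.8113 bits > 0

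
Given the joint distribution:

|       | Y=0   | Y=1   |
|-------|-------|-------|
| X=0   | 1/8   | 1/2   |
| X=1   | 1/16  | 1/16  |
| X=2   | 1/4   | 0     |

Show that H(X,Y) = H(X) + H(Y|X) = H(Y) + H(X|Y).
Marginal P(X) (row sums):
  P(X=0) = 1/8 + 1/2 = 5/8
  P(X=1) = 1/16 + 1/16 = 1/8
  P(X=2) = 1/4 + 0 = 1/4
Marginal P(Y) (column sums):
  P(Y=0) = 1/8 + 1/16 + 1/4 = 7/16
  P(Y=1) = 1/2 + 1/16 + 0 = 9/16

Decomposition 1: H(X) + H(Y|X)
H(X) = -[(5/8)·log₂(5/8) + (1/8)·log₂(1/8) + (1/4)·log₂(1/4)]
  = 0.4238 + 0.3750 + 0.5000
  = 1.2988 bits
H(Y|X) = -Σ P(X,Y)·log₂ P(Y|X), where P(Y|X) = P(X,Y) / P(X)
  (cells with P(X,Y) = 0 contribute 0)
  (X=0,Y=0): P(Y|X) = (1/8)/(5/8) = 1/5;  -(1/8)·log₂(1/5) = 0.2902
  (X=0,Y=1): P(Y|X) = (1/2)/(5/8) = 4/5;  -(1/2)·log₂(4/5) = 0.1610
  (X=1,Y=0): P(Y|X) = (1/16)/(1/8) = 1/2;  -(1/16)·log₂(1/2) = 0.0625
  (X=1,Y=1): P(Y|X) = (1/16)/(1/8) = 1/2;  -(1/16)·log₂(1/2) = 0.0625
  (X=2,Y=0): P(Y|X) = (1/4)/(1/4) = 1;  -(1/4)·log₂(1) = 0.0000
H(Y|X) = 0.2902 + 0.1610 + 0.0625 + 0.0625 + 0.0000
  = 0.5762 bits
H(X) + H(Y|X) = 1.2988 + 0.5762 = 1.8750 bits

Decomposition 2: H(Y) + H(X|Y)
H(Y) = -[(7/16)·log₂(7/16) + (9/16)·log₂(9/16)]
  = 0.5218 + 0.4669
  = 0.9887 bits
H(X|Y) = -Σ P(X,Y)·log₂ P(X|Y), where P(X|Y) = P(X,Y) / P(Y)
  (cells with P(X,Y) = 0 contribute 0)
  (X=0,Y=0): P(X|Y) = (1/8)/(7/16) = 2/7;  -(1/8)·log₂(2/7) = 0.2259
  (X=0,Y=1): P(X|Y) = (1/2)/(9/16) = 8/9;  -(1/2)·log₂(8/9) = 0.0850
  (X=1,Y=0): P(X|Y) = (1/16)/(7/16) = 1/7;  -(1/16)·log₂(1/7) = 0.1755
  (X=1,Y=1): P(X|Y) = (1/16)/(9/16) = 1/9;  -(1/16)·log₂(1/9) = 0.1981
  (X=2,Y=0): P(X|Y) = (1/4)/(7/16) = 4/7;  -(1/4)·log₂(4/7) = 0.2018
H(X|Y) = 0.2259 + 0.0850 + 0.1755 + 0.1981 + 0.2018
  = 0.8863 bits
H(Y) + H(X|Y) = 0.9887 + 0.8863 = 1.8750 bits

Direct computation of the joint entropy:
H(X,Y) = -[(1/8)·log₂(1/8) + (1/2)·log₂(1/2) + (1/16)·log₂(1/16) + (1/16)·log₂(1/16) + (1/4)·log₂(1/4)]
  = 0.3750 + 0.5000 + 0.2500 + 0.2500 + 0.5000
  = 1.8750 bits

All three agree: H(X,Y) = 1.8750 bits ✓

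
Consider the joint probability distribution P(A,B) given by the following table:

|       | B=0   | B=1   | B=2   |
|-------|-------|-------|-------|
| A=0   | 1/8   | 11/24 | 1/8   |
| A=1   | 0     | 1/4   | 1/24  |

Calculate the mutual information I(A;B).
Marginal P(A) (row sums):
  P(A=0) = 1/8 + 11/24 + 1/8 = 17/24
  P(A=1) = 0 + 1/4 + 1/24 = 7/24
Marginal P(B) (column sums):
  P(B=0) = 1/8 + 0 = 1/8
  P(B=1) = 11/24 + 1/4 = 17/24
  P(B=2) = 1/8 + 1/24 = 1/6

H(A) = -[(17/24)·log₂(17/24) + (7/24)·log₂(7/24)]
  = 0.3524 + 0.5185
  = 0.8709 bits
H(B) = -[(1/8)·log₂(1/8) + (17/24)·log₂(17/24) + (1/6)·log₂(1/6)]
  = 0.3750 + 0.3524 + 0.4308
  = 1.1582 bits
H(A,B) = -[(1/8)·log₂(1/8) + (11/24)·log₂(11/24) + (1/8)·log₂(1/8) + (1/4)·log₂(1/4) + (1/24)·log₂(1/24)]
  = 0.3750 + 0.5159 + 0.3750 + 0.5000 + 0.1910
  = 1.9569 bits

I(A;B) = H(A) + H(B) - H(A,B)
  = 0.8709 + 1.1582 - 1.9569
  = 0.0722 bits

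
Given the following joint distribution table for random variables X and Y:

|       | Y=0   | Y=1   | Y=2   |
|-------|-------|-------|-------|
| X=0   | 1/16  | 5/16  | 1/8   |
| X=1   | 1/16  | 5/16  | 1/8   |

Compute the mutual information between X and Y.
Marginal P(X) (row sums):
  P(X=0) = 1/16 + 5/16 + 1/8 = 1/2
  P(X=1) = 1/16 + 5/16 + 1/8 = 1/2
Marginal P(Y) (column sums):
  P(Y=0) = 1/16 + 1/16 = 1/8
  P(Y=1) = 5/16 + 5/16 = 5/8
  P(Y=2) = 1/8 + 1/8 = 1/4

H(X) = -[(1/2)·log₂(1/2) + (1/2)·log₂(1/2)]
  = 0.5000 + 0.5000
  = 1.0000 bits
H(Y) = -[(1/8)·log₂(1/8) + (5/8)·log₂(5/8) + (1/4)·log₂(1/4)]
  = 0.3750 + 0.4238 + 0.5000
  = 1.2988 bits
H(X,Y) = -[(1/16)·log₂(1/16) + (5/16)·log₂(5/16) + (1/8)·log₂(1/8) + (1/16)·log₂(1/16) + (5/16)·log₂(5/16) + (1/8)·log₂(1/8)]
  = 0.2500 + 0.5244 + 0.3750 + 0.2500 + 0.5244 + 0.3750
  = 2.2988 bits

I(X;Y) = H(X) + H(Y) - H(X,Y)
  = 1.0000 + 1.2988 - 2.2988
  = 0.0000 bits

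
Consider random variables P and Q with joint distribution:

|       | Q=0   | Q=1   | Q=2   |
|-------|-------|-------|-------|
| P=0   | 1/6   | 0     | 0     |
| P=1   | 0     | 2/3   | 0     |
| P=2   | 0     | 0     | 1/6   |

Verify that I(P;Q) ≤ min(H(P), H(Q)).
Marginal P(P) (row sums):
  P(P=0) = 1/6 + 0 + 0 = 1/6
  P(P=1) = 0 + 2/3 + 0 = 2/3
  P(P=2) = 0 + 0 + 1/6 = 1/6
Marginal P(Q) (column sums):
  P(Q=0) = 1/6 + 0 + 0 = 1/6
  P(Q=1) = 0 + 2/3 + 0 = 2/3
  P(Q=2) = 0 + 0 + 1/6 = 1/6

H(P) = -[(1/6)·log₂(1/6) + (2/3)·log₂(2/3) + (1/6)·log₂(1/6)]
  = 0.4308 + 0.3900 + 0.4308
  = 1.2516 bits
H(Q) = -[(1/6)·log₂(1/6) + (2/3)·log₂(2/3) + (1/6)·log₂(1/6)]
  = 0.4308 + 0.3900 + 0.4308
  = 1.2516 bits
H(P,Q) = -[(1/6)·log₂(1/6) + (2/3)·log₂(2/3) + (1/6)·log₂(1/6)]
  = 0.4308 + 0.3900 + 0.4308
  = 1.2516 bits

I(P;Q) = H(P) + H(Q) - H(P,Q)
  = 1.2516 + 1.2516 - 1.2516
  = 1.2516 bits

min(H(P), H(Q)) = min(1.2516, 1.2516) = 1.2516 bits
Since 1.2516 ≤ 1.2516, the bound is satisfied ✓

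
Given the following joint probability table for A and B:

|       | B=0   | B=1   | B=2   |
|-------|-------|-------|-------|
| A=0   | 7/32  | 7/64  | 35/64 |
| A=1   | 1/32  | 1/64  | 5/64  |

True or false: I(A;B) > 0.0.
Marginal P(A) (row sums):
  P(A=0) = 7/32 + 7/64 + 35/64 = 7/8
  P(A=1) = 1/32 + 1/64 + 5/64 = 1/8
Marginal P(B) (column sums):
  P(B=0) = 7/32 + 1/32 = 1/4
  P(B=1) = 7/64 + 1/64 = 1/8
  P(B=2) = 35/64 + 5/64 = 5/8

H(A) = -[(7/8)·log₂(7/8) + (1/8)·log₂(1/8)]
  = 0.1686 + 0.3750
  = 0.5436 bits
H(B) = -[(1/4)·log₂(1/4) + (1/8)·log₂(1/8) + (5/8)·log₂(5/8)]
  = 0.5000 + 0.3750 + 0.4238
  = 1.2988 bits
H(A,B) = -[(7/32)·log₂(7/32) + (7/64)·log₂(7/64) + (35/64)·log₂(35/64) + (1/32)·log₂(1/32) + (1/64)·log₂(1/64) + (5/64)·log₂(5/64)]
  = 0.4796 + 0.3492 + 0.4762 + 0.1563 + 0.0938 + 0.2873
  = 1.8424 bits

I(A;B) = H(A) + H(B) - H(A,B)
  = 0.5436 + 1.2988 - 1.8424
  = 0.0000 bits

False. I(A;B) = 0.0000 bits, which is ≤ 0.0 bits.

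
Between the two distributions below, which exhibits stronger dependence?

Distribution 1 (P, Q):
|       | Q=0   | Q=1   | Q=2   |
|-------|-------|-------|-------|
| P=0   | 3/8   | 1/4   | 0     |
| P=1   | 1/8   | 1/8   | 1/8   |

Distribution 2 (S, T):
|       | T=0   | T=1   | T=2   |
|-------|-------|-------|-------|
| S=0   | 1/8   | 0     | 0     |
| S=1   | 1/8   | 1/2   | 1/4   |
Distribution 1 (P, Q):
Marginal P(P) (row sums):
  P(P=0) = 3/8 + 1/4 + 0 = 5/8
  P(P=1) = 1/8 + 1/8 + 1/8 = 3/8
Marginal P(Q) (column sums):
  P(Q=0) = 3/8 + 1/8 = 1/2
  P(Q=1) = 1/4 + 1/8 = 3/8
  P(Q=2) = 0 + 1/8 = 1/8

H(P) = -[(5/8)·log₂(5/8) + (3/8)·log₂(3/8)]
  = 0.4238 + 0.5306
  = 0.9544 bits
H(Q) = -[(1/2)·log₂(1/2) + (3/8)·log₂(3/8) + (1/8)·log₂(1/8)]
  = 0.5000 + 0.5306 + 0.3750
  = 1.4056 bits
H(P,Q) = -[(3/8)·log₂(3/8) + (1/4)·log₂(1/4) + (1/8)·log₂(1/8) + (1/8)·log₂(1/8) + (1/8)·log₂(1/8)]
  = 0.5306 + 0.5000 + 0.3750 + 0.3750 + 0.3750
  = 2.1556 bits

I(P;Q) = H(P) + H(Q) - H(P,Q)
  = 0.9544 + 1.4056 - 2.1556
  = 0.2044 bits

Distribution 2 (S, T):
Marginal P(S) (row sums):
  P(S=0) = 1/8 + 0 + 0 = 1/8
  P(S=1) = 1/8 + 1/2 + 1/4 = 7/8
Marginal P(T) (column sums):
  P(T=0) = 1/8 + 1/8 = 1/4
  P(T=1) = 0 + 1/2 = 1/2
  P(T=2) = 0 + 1/4 = 1/4

H(S) = -[(1/8)·log₂(1/8) + (7/8)·log₂(7/8)]
  = 0.3750 + 0.1686
  = 0.5436 bits
H(T) = -[(1/4)·log₂(1/4) + (1/2)·log₂(1/2) + (1/4)·log₂(1/4)]
  = 0.5000 + 0.5000 + 0.5000
  = 1.5000 bits
H(S,T) = -[(1/8)·log₂(1/8) + (1/8)·log₂(1/8) + (1/2)·log₂(1/2) + (1/4)·log₂(1/4)]
  = 0.3750 + 0.3750 + 0.5000 + 0.5000
  = 1.7500 bits

I(S;T) = H(S) + H(T) - H(S,T)
  = 0.5436 + 1.5000 - 1.7500
  = 0.2936 bits

I(S;T) = 0.2936 bits > I(P;Q) = 0.2044 bits, so (S, T) has the higher mutual information (stronger dependence).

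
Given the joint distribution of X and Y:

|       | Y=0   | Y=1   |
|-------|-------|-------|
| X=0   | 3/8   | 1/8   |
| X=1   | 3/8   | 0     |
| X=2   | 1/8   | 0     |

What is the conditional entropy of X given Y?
Marginal P(Y) (column sums):
  P(Y=0) = 3/8 + 3/8 + 1/8 = 7/8
  P(Y=1) = 1/8 + 0 + 0 = 1/8

H(X|Y) = -Σ P(X,Y)·log₂ P(X|Y), where P(X|Y) = P(X,Y) / P(Y)
  (cells with P(X,Y) = 0 contribute 0)
  (X=0,Y=0): P(X|Y) = (3/8)/(7/8) = 3/7;  -(3/8)·log₂(3/7) = 0.4584
  (X=0,Y=1): P(X|Y) = (1/8)/(1/8) = 1;  -(1/8)·log₂(1) = 0.0000
  (X=1,Y=0): P(X|Y) = (3/8)/(7/8) = 3/7;  -(3/8)·log₂(3/7) = 0.4584
  (X=2,Y=0): P(X|Y) = (1/8)/(7/8) = 1/7;  -(1/8)·log₂(1/7) = 0.3509
H(X|Y) = 0.4584 + 0.0000 + 0.4584 + 0.3509
  = 1.2677 bits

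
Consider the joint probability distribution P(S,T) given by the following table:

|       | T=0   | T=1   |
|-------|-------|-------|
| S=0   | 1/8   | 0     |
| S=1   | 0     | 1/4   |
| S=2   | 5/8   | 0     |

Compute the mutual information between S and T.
Marginal P(S) (row sums):
  P(S=0) = 1/8 + 0 = 1/8
  P(S=1) = 0 + 1/4 = 1/4
  P(S=2) = 5/8 + 0 = 5/8
Marginal P(T) (column sums):
  P(T=0) = 1/8 + 0 + 5/8 = 3/4
  P(T=1) = 0 + 1/4 + 0 = 1/4

H(S) = -[(1/8)·log₂(1/8) + (1/4)·log₂(1/4) + (5/8)·log₂(5/8)]
  = 0.3750 + 0.5000 + 0.4238
  = 1.2988 bits
H(T) = -[(3/4)·log₂(3/4) + (1/4)·log₂(1/4)]
  = 0.3113 + 0.5000
  = 0.8113 bits
H(S,T) = -[(1/8)·log₂(1/8) + (1/4)·log₂(1/4) + (5/8)·log₂(5/8)]
  = 0.3750 + 0.5000 + 0.4238
  = 1.2988 bits

I(S;T) = H(S) + H(T) - H(S,T)
  = 1.2988 + 0.8113 - 1.2988
  = 0.8113 bits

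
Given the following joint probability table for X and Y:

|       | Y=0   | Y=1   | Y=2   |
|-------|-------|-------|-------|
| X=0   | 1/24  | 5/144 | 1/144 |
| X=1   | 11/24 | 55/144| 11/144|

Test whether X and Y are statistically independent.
Marginal P(X) (row sums):
  P(X=0) = 1/24 + 5/144 + 1/144 = 1/12
  P(X=1) = 11/24 + 55/144 + 11/144 = 11/12
Marginal P(Y) (column sums):
  P(Y=0) = 1/24 + 11/24 = 1/2
  P(Y=1) = 5/144 + 55/144 = 5/12
  P(Y=2) = 1/144 + 11/144 = 1/12

X and Y are independent iff P(X=i,Y=j) = P(X=i)·P(Y=j) for every cell.
  P(X=0)·P(Y=0) = 1/12 × 1/2 = 1/24 = P(X=0,Y=0) ✓
  P(X=0)·P(Y=1) = 1/12 × 5/12 = 5/144 = P(X=0,Y=1) ✓
  P(X=0)·P(Y=2) = 1/12 × 1/12 = 1/144 = P(X=0,Y=2) ✓
  P(X=1)·P(Y=0) = 11/12 × 1/2 = 11/24 = P(X=1,Y=0) ✓
  P(X=1)·P(Y=1) = 11/12 × 5/12 = 55/144 = P(X=1,Y=1) ✓
  P(X=1)·P(Y=2) = 11/12 × 1/12 = 11/144 = P(X=1,Y=2) ✓

Yes, X and Y are independent: every cell factors, so I(X;Y) = 0 bits.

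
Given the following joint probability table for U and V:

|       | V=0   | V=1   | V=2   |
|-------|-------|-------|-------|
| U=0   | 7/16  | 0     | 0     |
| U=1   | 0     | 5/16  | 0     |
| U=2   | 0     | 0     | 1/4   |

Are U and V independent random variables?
Marginal P(U) (row sums):
  P(U=0) = 7/16 + 0 + 0 = 7/16
  P(U=1) = 0 + 5/16 + 0 = 5/16
  P(U=2) = 0 + 0 + 1/4 = 1/4
Marginal P(V) (column sums):
  P(V=0) = 7/16 + 0 + 0 = 7/16
  P(V=1) = 0 + 5/16 + 0 = 5/16
  P(V=2) = 0 + 0 + 1/4 = 1/4

U and V are independent iff P(U=i,V=j) = P(U=i)·P(V=j) for every cell.
  P(U=0)·P(V=0) = 7/16 × 7/16 = 49/256, but P(U=0,V=0) = 7/16 ✗

No, U and V are not independent. Quantitatively, I(U;V) > 0:

H(U) = -[(7/16)·log₂(7/16) + (5/16)·log₂(5/16) + (1/4)·log₂(1/4)]
  = 0.5218 + 0.5244 + 0.5000
  = 1.5462 bits
H(V) = -[(7/16)·log₂(7/16) + (5/16)·log₂(5/16) + (1/4)·log₂(1/4)]
  = 0.5218 + 0.5244 + 0.5000
  = 1.5462 bits
H(U,V) = -[(7/16)·log₂(7/16) + (5/16)·log₂(5/16) + (1/4)·log₂(1/4)]
  = 0.5218 + 0.5244 + 0.5000
  = 1.5462 bits
I(U;V) = H(U) + H(V) - H(U,V) = 1.5462 + 1.5462 - 1.5462 = 1.5462 bits > 0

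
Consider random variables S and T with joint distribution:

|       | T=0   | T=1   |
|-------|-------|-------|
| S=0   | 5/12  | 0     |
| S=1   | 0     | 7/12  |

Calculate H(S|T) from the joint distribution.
Marginal P(T) (column sums):
  P(T=0) = 5/12 + 0 = 5/12
  P(T=1) = 0 + 7/12 = 7/12

H(S|T) = -Σ P(S,T)·log₂ P(S|T), where P(S|T) = P(S,T) / P(T)
  (cells with P(S,T) = 0 contribute 0)
  (S=0,T=0): P(S|T) = (5/12)/(5/12) = 1;  -(5/12)·log₂(1) = 0.0000
  (S=1,T=1): P(S|T) = (7/12)/(7/12) = 1;  -(7/12)·log₂(1) = 0.0000
H(S|T) = 0.0000 + 0.0000
  = 0.0000 bits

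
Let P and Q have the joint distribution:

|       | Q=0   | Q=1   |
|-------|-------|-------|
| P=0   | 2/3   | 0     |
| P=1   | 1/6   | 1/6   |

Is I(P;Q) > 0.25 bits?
Marginal P(P) (row sums):
  P(P=0) = 2/3 + 0 = 2/3
  P(P=1) = 1/6 + 1/6 = 1/3
Marginal P(Q) (column sums):
  P(Q=0) = 2/3 + 1/6 = 5/6
  P(Q=1) = 0 + 1/6 = 1/6

H(P) = -[(2/3)·log₂(2/3) + (1/3)·log₂(1/3)]
  = 0.3900 + 0.5283
  = 0.9183 bits
H(Q) = -[(5/6)·log₂(5/6) + (1/6)·log₂(1/6)]
  = 0.2192 + 0.4308
  = 0.6500 bits
H(P,Q) = -[(2/3)·log₂(2/3) + (1/6)·log₂(1/6) + (1/6)·log₂(1/6)]
  = 0.3900 + 0.4308 + 0.4308
  = 1.2516 bits

I(P;Q) = H(P) + H(Q) - H(P,Q)
  = 0.9183 + 0.6500 - 1.2516
  = 0.3167 bits

Yes. I(P;Q) = 0.3167 bits, which is > 0.25 bits.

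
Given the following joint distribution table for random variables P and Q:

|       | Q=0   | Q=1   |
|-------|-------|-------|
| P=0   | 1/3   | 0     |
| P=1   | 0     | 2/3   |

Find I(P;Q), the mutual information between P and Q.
Marginal P(P) (row sums):
  P(P=0) = 1/3 + 0 = 1/3
  P(P=1) = 0 + 2/3 = 2/3
Marginal P(Q) (column sums):
  P(Q=0) = 1/3 + 0 = 1/3
  P(Q=1) = 0 + 2/3 = 2/3

H(P) = -[(1/3)·log₂(1/3) + (2/3)·log₂(2/3)]
  = 0.5283 + 0.3900
  = 0.9183 bits
H(Q) = -[(1/3)·log₂(1/3) + (2/3)·log₂(2/3)]
  = 0.5283 + 0.3900
  = 0.9183 bits
H(P,Q) = -[(1/3)·log₂(1/3) + (2/3)·log₂(2/3)]
  = 0.5283 + 0.3900
  = 0.9183 bits

I(P;Q) = H(P) + H(Q) - H(P,Q)
  = 0.9183 + 0.9183 - 0.9183
  = 0.9183 bits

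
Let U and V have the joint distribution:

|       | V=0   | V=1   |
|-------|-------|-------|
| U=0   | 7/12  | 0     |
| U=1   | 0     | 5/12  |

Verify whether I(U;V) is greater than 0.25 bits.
Marginal P(U) (row sums):
  P(U=0) = 7/12 + 0 = 7/12
  P(U=1) = 0 + 5/12 = 5/12
Marginal P(V) (column sums):
  P(V=0) = 7/12 + 0 = 7/12
  P(V=1) = 0 + 5/12 = 5/12

H(U) = -[(7/12)·log₂(7/12) + (5/12)·log₂(5/12)]
  = 0.4536 + 0.5263
  = 0.9799 bits
H(V) = -[(7/12)·log₂(7/12) + (5/12)·log₂(5/12)]
  = 0.4536 + 0.5263
  = 0.9799 bits
H(U,V) = -[(7/12)·log₂(7/12) + (5/12)·log₂(5/12)]
  = 0.4536 + 0.5263
  = 0.9799 bits

I(U;V) = H(U) + H(V) - H(U,V)
  = 0.9799 + 0.9799 - 0.9799
  = 0.9799 bits

Yes. I(U;V) = 0.9799 bits, which is > 0.25 bits.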